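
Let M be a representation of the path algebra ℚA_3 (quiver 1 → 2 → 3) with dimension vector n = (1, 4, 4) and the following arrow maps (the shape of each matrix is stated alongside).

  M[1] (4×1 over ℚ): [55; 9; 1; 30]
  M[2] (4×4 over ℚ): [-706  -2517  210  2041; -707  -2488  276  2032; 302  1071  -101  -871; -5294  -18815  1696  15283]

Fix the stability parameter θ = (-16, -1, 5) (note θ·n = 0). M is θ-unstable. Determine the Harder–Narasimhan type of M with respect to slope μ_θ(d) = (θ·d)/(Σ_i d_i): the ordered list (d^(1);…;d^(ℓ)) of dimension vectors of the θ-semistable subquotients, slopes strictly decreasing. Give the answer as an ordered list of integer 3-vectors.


Interval decomposition of M: I[1,3], I[2,2], I[2,3]^2, I[3,3].
HN type (ℓ=3): μ^(1)=5; μ^(2)=-1; μ^(3)=-16

((0, 0, 4); (0, 4, 0); (1, 0, 0))


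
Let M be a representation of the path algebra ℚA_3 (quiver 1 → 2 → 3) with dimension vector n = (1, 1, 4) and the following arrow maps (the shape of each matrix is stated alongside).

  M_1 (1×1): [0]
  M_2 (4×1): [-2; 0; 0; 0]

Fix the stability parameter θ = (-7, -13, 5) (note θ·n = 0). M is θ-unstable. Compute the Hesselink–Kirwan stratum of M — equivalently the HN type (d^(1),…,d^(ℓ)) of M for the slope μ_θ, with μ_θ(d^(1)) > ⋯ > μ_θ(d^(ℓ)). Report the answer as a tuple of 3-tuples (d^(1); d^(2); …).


Interval decomposition of M: I[1,1], I[2,3], I[3,3]^3.
HN type (ℓ=3): μ^(1)=5; μ^(2)=-7; μ^(3)=-13

((0, 0, 4); (1, 0, 0); (0, 1, 0))


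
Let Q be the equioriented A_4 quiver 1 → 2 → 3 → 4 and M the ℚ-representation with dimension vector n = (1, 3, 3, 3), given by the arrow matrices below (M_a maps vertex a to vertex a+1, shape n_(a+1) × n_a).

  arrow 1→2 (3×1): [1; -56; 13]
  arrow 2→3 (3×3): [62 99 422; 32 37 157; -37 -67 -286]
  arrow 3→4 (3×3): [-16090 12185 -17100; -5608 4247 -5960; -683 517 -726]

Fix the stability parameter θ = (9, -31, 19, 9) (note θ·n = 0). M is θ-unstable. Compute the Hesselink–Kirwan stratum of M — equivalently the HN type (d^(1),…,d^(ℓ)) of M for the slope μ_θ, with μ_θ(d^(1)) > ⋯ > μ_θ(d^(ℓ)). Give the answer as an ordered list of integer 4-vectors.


Interval decomposition of M: I[1,4], I[2,3], I[2,4], I[4,4].
HN type (ℓ=5): μ^(1)=19; μ^(2)=14; μ^(3)=9; μ^(4)=-11; μ^(5)=-31

((0, 0, 1, 0); (0, 0, 2, 2); (0, 0, 0, 1); (1, 1, 0, 0); (0, 2, 0, 0))


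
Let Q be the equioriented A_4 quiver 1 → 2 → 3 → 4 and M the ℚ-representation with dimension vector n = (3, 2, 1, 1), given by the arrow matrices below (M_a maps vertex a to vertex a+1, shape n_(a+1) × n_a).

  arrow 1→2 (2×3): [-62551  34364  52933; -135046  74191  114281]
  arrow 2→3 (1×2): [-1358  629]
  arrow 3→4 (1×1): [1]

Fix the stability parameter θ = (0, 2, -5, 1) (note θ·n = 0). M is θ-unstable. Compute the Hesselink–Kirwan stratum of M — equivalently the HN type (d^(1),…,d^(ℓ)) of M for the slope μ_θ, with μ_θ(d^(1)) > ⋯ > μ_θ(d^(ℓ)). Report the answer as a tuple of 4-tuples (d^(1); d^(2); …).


Via rank(M_{q-1}∘⋯∘M_p): M ≅ I[1,1], I[1,2], I[1,4].
μ_θ-semistable layers: μ^(1)=2; μ^(2)=1; μ^(3)=0; μ^(4)=-1

((0, 1, 0, 0); (0, 0, 0, 1); (2, 0, 0, 0); (1, 1, 1, 0))


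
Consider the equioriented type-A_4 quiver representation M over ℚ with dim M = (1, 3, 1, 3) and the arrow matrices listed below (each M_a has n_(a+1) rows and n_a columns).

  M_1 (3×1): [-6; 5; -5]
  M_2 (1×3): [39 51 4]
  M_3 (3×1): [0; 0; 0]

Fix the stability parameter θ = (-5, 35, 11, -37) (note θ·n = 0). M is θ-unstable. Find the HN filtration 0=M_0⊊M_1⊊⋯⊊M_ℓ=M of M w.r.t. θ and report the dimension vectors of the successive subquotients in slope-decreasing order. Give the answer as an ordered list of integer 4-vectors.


Interval decomposition of M: I[1,3], I[2,2]^2, I[4,4]^3.
HN type (ℓ=4): μ^(1)=35; μ^(2)=23; μ^(3)=-5; μ^(4)=-37

((0, 2, 0, 0); (0, 1, 1, 0); (1, 0, 0, 0); (0, 0, 0, 3))


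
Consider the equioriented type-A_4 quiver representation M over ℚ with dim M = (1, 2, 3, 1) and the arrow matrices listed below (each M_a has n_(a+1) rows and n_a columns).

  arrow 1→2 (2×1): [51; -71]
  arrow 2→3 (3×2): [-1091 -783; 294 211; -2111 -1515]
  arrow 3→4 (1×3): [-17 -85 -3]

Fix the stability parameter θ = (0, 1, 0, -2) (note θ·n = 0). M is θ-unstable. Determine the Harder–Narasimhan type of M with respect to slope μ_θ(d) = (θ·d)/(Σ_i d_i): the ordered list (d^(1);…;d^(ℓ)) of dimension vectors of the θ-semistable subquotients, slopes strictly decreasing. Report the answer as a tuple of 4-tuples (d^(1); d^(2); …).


Interval decomposition of M: I[1,4], I[2,3], I[3,3].
HN type (ℓ=3): μ^(1)=1/2; μ^(2)=0; μ^(3)=-1/4

((0, 1, 1, 0); (0, 0, 1, 0); (1, 1, 1, 1))


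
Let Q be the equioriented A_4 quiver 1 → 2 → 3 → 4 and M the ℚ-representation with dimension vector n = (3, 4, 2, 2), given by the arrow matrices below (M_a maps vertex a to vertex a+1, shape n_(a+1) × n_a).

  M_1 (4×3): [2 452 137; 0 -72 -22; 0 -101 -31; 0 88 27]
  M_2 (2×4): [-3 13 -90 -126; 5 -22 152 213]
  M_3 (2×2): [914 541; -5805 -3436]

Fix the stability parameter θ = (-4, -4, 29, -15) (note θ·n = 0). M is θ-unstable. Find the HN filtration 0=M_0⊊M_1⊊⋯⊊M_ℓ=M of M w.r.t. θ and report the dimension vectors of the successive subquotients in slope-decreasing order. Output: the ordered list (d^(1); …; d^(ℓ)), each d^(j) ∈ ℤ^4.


Via rank(M_{q-1}∘⋯∘M_p): M ≅ I[1,2], I[1,4]^2, I[2,2].
μ_θ-semistable layers: μ^(1)=7; μ^(2)=-4

((0, 0, 2, 2); (3, 4, 0, 0))


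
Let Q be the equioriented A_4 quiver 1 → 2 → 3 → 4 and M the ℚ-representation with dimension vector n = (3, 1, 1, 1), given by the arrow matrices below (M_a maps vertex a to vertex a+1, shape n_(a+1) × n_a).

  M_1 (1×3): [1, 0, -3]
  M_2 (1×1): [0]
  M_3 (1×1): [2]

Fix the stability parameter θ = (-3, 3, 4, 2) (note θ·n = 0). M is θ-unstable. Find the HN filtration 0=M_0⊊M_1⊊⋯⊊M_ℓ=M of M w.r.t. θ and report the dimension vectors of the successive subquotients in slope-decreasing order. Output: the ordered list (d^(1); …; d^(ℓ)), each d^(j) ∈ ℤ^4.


Barcode: M ≅ I[1,1]^2, I[1,2], I[3,4]. HN layers by μ_θ (2 steps, strictly decreasing):
  μ^(1)=3; μ^(2)=-3

((0, 1, 1, 1); (3, 0, 0, 0))


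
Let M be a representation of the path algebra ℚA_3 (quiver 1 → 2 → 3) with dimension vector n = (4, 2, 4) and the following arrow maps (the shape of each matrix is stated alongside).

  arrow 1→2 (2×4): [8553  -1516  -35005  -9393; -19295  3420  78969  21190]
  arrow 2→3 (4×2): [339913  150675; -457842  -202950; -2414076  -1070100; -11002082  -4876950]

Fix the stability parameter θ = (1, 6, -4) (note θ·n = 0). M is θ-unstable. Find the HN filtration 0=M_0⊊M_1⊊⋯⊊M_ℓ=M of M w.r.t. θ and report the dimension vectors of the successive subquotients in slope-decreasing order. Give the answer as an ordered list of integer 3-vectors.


Barcode: M ≅ I[1,1]^2, I[1,2], I[1,3], I[3,3]^3. HN layers by μ_θ (3 steps, strictly decreasing):
  μ^(1)=6; μ^(2)=1; μ^(3)=-4

((0, 1, 0); (4, 1, 1); (0, 0, 3))


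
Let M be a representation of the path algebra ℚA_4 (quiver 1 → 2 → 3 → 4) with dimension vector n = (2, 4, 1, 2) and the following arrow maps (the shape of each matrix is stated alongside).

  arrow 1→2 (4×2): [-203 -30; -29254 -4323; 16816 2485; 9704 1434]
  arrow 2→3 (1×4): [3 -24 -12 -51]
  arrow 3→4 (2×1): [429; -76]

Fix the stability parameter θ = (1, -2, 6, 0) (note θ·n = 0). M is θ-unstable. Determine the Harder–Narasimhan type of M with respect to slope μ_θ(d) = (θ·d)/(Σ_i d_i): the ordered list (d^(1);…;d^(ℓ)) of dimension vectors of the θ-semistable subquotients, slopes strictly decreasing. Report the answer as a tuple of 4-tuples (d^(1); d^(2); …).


Via rank(M_{q-1}∘⋯∘M_p): M ≅ I[1,2], I[1,4], I[2,2]^2, I[4,4].
μ_θ-semistable layers: μ^(1)=3; μ^(2)=0; μ^(3)=-1/2; μ^(4)=-2

((0, 0, 1, 1); (0, 0, 0, 1); (2, 2, 0, 0); (0, 2, 0, 0))


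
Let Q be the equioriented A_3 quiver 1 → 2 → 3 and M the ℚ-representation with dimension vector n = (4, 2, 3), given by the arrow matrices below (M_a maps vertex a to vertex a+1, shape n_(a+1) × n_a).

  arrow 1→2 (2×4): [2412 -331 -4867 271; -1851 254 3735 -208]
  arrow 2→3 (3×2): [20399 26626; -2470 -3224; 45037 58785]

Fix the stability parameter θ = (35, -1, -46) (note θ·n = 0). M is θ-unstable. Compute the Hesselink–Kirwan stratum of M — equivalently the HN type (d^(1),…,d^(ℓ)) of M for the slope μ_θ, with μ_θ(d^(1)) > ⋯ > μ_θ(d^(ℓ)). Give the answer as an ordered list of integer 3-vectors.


Interval decomposition of M: I[1,1]^2, I[1,3]^2, I[3,3].
HN type (ℓ=3): μ^(1)=35; μ^(2)=-4; μ^(3)=-46

((2, 0, 0); (2, 2, 2); (0, 0, 1))


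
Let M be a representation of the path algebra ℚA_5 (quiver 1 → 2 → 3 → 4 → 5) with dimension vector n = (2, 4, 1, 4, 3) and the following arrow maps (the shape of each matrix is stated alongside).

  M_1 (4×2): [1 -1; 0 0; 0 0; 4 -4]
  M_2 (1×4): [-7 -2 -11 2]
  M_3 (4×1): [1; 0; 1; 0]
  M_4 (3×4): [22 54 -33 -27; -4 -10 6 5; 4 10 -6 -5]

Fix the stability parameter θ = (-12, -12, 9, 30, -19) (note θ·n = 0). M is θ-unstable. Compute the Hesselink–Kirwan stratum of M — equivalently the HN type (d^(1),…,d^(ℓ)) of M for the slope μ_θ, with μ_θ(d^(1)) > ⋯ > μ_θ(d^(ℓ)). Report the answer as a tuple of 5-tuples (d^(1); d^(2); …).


Via rank(M_{q-1}∘⋯∘M_p): M ≅ I[1,1], I[1,5], I[2,2]^3, I[4,4]^2, I[4,5], I[5,5].
μ_θ-semistable layers: μ^(1)=30; μ^(2)=20/3; μ^(3)=11/2; μ^(4)=-12; μ^(5)=-19

((0, 0, 0, 2, 0); (0, 0, 1, 1, 1); (0, 0, 0, 1, 1); (2, 4, 0, 0, 0); (0, 0, 0, 0, 1))


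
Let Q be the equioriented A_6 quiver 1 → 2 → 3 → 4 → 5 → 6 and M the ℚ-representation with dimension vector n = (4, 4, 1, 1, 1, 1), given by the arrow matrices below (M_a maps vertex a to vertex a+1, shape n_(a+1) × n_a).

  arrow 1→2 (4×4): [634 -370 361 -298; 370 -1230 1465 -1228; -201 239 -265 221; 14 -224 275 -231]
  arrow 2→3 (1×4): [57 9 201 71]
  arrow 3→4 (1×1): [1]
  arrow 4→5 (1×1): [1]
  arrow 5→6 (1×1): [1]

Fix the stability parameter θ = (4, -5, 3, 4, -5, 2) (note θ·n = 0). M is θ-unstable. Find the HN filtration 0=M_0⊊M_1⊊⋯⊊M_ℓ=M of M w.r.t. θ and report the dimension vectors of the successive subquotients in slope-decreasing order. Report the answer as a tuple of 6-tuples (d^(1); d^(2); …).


Barcode: M ≅ I[1,2]^3, I[1,6]. HN layers by μ_θ (3 steps, strictly decreasing):
  μ^(1)=2; μ^(2)=2/3; μ^(3)=-1/2

((0, 0, 0, 0, 0, 1); (0, 0, 1, 1, 1, 0); (4, 4, 0, 0, 0, 0))


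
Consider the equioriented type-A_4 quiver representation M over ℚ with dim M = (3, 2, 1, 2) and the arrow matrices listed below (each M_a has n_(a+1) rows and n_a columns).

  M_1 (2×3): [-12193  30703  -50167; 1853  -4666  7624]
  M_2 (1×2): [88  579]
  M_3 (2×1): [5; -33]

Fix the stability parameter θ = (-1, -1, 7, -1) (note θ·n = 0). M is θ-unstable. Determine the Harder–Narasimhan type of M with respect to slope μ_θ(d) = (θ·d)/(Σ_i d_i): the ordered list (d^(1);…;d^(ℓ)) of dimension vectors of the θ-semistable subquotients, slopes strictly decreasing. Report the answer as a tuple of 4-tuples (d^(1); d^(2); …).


Interval decomposition of M: I[1,1], I[1,2], I[1,4], I[4,4].
HN type (ℓ=2): μ^(1)=3; μ^(2)=-1

((0, 0, 1, 1); (3, 2, 0, 1))


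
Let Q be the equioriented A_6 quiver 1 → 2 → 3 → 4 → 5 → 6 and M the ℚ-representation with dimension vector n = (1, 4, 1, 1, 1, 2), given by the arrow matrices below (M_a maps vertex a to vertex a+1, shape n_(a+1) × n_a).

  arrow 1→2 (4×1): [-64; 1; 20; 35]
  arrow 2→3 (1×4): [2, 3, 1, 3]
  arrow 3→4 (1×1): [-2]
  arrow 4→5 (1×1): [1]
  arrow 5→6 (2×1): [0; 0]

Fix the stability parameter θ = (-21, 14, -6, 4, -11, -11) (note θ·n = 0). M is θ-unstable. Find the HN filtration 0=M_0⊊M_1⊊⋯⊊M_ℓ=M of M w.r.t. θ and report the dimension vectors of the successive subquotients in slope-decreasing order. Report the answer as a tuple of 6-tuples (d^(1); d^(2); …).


Via rank(M_{q-1}∘⋯∘M_p): M ≅ I[1,2], I[2,2]^2, I[2,5], I[6,6]^2.
μ_θ-semistable layers: μ^(1)=14; μ^(2)=1/4; μ^(3)=-11; μ^(4)=-21

((0, 3, 0, 0, 0, 0); (0, 1, 1, 1, 1, 0); (0, 0, 0, 0, 0, 2); (1, 0, 0, 0, 0, 0))


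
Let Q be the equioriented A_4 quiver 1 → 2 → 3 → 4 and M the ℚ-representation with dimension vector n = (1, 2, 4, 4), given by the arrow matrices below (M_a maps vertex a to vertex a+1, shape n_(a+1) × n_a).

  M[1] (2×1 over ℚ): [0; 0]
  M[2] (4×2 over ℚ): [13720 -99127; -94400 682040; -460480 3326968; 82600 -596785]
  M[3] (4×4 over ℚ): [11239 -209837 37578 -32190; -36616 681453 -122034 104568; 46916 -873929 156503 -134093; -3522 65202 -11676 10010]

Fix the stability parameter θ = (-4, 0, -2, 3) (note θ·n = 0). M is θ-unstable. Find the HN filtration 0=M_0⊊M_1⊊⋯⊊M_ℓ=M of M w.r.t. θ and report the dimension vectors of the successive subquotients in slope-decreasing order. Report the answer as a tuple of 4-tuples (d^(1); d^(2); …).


Interval decomposition of M: I[1,1], I[2,2], I[2,4], I[3,4]^3.
HN type (ℓ=5): μ^(1)=3; μ^(2)=0; μ^(3)=-1; μ^(4)=-2; μ^(5)=-4

((0, 0, 0, 4); (0, 1, 0, 0); (0, 1, 1, 0); (0, 0, 3, 0); (1, 0, 0, 0))


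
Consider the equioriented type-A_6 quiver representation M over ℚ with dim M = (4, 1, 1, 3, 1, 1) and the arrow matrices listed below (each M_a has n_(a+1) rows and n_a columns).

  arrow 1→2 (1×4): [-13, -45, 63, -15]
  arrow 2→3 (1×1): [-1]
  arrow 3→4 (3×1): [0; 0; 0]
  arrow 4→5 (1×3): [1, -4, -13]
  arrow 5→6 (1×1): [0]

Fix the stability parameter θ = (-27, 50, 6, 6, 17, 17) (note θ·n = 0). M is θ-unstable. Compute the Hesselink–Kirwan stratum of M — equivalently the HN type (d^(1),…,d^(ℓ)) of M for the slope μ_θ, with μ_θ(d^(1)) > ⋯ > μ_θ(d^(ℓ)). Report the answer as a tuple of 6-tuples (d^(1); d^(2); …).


Barcode: M ≅ I[1,1]^3, I[1,3], I[4,4]^2, I[4,5], I[6,6]. HN layers by μ_θ (4 steps, strictly decreasing):
  μ^(1)=28; μ^(2)=17; μ^(3)=6; μ^(4)=-27

((0, 1, 1, 0, 0, 0); (0, 0, 0, 0, 1, 1); (0, 0, 0, 3, 0, 0); (4, 0, 0, 0, 0, 0))


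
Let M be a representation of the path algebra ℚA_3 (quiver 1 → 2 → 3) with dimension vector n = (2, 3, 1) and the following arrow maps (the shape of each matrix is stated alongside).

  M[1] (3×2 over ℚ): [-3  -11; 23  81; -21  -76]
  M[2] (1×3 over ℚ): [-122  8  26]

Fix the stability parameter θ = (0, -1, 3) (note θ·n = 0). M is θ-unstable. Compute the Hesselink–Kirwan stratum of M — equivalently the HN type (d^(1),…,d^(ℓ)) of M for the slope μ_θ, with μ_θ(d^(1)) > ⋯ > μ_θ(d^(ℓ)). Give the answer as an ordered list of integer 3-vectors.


Barcode: M ≅ I[1,2], I[1,3], I[2,2]. HN layers by μ_θ (3 steps, strictly decreasing):
  μ^(1)=3; μ^(2)=-1/2; μ^(3)=-1

((0, 0, 1); (2, 2, 0); (0, 1, 0))


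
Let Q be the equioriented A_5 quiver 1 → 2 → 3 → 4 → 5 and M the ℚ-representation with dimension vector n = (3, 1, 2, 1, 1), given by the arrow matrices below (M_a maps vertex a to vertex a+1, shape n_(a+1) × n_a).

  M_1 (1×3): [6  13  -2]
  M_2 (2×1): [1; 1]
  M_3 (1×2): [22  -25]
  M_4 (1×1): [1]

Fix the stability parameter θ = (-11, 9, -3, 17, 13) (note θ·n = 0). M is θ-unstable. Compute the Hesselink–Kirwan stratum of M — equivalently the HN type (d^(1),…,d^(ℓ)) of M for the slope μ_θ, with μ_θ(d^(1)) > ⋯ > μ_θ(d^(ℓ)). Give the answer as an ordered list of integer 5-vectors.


Barcode: M ≅ I[1,1]^2, I[1,5], I[3,3]. HN layers by μ_θ (4 steps, strictly decreasing):
  μ^(1)=15; μ^(2)=3; μ^(3)=-3; μ^(4)=-11

((0, 0, 0, 1, 1); (0, 1, 1, 0, 0); (0, 0, 1, 0, 0); (3, 0, 0, 0, 0))


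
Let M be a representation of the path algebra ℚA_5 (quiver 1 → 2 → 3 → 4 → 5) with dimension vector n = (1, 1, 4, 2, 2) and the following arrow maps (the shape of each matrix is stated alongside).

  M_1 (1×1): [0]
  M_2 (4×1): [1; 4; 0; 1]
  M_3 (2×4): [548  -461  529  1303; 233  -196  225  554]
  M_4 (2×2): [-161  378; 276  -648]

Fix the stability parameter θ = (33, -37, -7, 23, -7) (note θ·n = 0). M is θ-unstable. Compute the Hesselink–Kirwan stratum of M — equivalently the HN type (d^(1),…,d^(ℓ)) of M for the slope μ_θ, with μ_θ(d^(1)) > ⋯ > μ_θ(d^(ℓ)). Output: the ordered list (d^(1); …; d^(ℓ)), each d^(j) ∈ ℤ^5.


Barcode: M ≅ I[1,1], I[2,5], I[3,3]^2, I[3,4], I[5,5]. HN layers by μ_θ (5 steps, strictly decreasing):
  μ^(1)=33; μ^(2)=23; μ^(3)=8; μ^(4)=-7; μ^(5)=-37

((1, 0, 0, 0, 0); (0, 0, 0, 1, 0); (0, 0, 0, 1, 1); (0, 0, 4, 0, 1); (0, 1, 0, 0, 0))


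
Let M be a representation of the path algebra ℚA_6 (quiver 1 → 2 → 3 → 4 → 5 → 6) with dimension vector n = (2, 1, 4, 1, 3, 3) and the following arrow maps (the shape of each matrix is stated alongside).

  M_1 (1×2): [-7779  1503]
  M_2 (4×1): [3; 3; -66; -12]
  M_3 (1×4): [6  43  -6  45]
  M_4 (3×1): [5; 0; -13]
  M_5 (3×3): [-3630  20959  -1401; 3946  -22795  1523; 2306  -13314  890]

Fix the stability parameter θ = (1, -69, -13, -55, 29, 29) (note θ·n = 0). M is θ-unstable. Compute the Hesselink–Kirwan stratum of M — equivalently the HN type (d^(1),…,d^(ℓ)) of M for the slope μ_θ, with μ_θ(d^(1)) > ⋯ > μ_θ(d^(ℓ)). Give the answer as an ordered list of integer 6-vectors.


Barcode: M ≅ I[1,1], I[1,6], I[3,3]^3, I[5,6]^2. HN layers by μ_θ (4 steps, strictly decreasing):
  μ^(1)=29; μ^(2)=1; μ^(3)=-13; μ^(4)=-34

((0, 0, 0, 0, 3, 3); (1, 0, 0, 0, 0, 0); (0, 0, 3, 0, 0, 0); (1, 1, 1, 1, 0, 0))


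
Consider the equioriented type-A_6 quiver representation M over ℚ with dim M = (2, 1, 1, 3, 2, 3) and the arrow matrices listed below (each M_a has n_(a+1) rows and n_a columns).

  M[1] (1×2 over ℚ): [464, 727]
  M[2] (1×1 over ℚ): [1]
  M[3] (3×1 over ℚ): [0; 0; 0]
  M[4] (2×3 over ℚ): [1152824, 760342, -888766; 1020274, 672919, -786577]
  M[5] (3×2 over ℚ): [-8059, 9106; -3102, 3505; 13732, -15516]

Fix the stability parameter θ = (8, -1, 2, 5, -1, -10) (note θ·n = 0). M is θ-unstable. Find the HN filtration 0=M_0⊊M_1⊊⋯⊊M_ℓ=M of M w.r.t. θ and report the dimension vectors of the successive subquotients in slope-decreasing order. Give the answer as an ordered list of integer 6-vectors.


Interval decomposition of M: I[1,1], I[1,3], I[4,4], I[4,6]^2, I[6,6].
HN type (ℓ=5): μ^(1)=8; μ^(2)=5; μ^(3)=3; μ^(4)=-2; μ^(5)=-10

((1, 0, 0, 0, 0, 0); (0, 0, 0, 1, 0, 0); (1, 1, 1, 0, 0, 0); (0, 0, 0, 2, 2, 2); (0, 0, 0, 0, 0, 1))


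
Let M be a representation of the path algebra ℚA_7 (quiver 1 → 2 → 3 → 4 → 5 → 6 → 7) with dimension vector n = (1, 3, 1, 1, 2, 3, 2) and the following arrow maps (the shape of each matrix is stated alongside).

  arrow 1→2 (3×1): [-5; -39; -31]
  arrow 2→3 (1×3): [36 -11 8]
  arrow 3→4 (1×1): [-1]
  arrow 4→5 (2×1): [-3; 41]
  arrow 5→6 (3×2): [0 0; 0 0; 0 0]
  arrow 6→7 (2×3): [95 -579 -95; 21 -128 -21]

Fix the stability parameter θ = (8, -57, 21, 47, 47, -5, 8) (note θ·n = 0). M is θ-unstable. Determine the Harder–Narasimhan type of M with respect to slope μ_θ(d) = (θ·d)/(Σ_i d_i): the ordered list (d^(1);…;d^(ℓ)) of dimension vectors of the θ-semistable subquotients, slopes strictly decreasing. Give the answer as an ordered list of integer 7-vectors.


Barcode: M ≅ I[1,5], I[2,2]^2, I[5,5], I[6,6], I[6,7]^2. HN layers by μ_θ (6 steps, strictly decreasing):
  μ^(1)=47; μ^(2)=21; μ^(3)=8; μ^(4)=-5; μ^(5)=-49/2; μ^(6)=-57

((0, 0, 0, 1, 2, 0, 0); (0, 0, 1, 0, 0, 0, 0); (0, 0, 0, 0, 0, 0, 2); (0, 0, 0, 0, 0, 3, 0); (1, 1, 0, 0, 0, 0, 0); (0, 2, 0, 0, 0, 0, 0))


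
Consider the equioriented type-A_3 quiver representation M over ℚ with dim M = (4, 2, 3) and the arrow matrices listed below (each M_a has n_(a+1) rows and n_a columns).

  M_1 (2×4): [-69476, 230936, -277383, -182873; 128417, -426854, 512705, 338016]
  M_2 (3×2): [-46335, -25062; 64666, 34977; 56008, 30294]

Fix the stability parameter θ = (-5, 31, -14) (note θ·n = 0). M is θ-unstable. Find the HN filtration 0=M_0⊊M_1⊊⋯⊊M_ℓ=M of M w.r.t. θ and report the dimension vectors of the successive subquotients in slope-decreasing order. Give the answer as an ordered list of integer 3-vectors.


Barcode: M ≅ I[1,1]^2, I[1,3]^2, I[3,3]. HN layers by μ_θ (3 steps, strictly decreasing):
  μ^(1)=17/2; μ^(2)=-5; μ^(3)=-14

((0, 2, 2); (4, 0, 0); (0, 0, 1))


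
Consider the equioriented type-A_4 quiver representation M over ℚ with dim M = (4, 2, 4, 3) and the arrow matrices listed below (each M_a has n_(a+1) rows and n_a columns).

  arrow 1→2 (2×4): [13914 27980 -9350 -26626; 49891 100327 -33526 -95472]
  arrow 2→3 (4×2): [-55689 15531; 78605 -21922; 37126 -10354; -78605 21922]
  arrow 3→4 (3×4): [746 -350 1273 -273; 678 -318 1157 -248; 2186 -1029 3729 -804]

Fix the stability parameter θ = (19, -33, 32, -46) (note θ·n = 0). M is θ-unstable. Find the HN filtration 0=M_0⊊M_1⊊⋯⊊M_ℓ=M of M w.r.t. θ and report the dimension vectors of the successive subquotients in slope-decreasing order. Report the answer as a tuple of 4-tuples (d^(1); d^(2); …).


Barcode: M ≅ I[1,1]^2, I[1,3], I[1,4], I[3,4]^2. HN layers by μ_θ (3 steps, strictly decreasing):
  μ^(1)=32; μ^(2)=19; μ^(3)=-7

((0, 0, 1, 0); (2, 0, 0, 0); (2, 2, 3, 3))


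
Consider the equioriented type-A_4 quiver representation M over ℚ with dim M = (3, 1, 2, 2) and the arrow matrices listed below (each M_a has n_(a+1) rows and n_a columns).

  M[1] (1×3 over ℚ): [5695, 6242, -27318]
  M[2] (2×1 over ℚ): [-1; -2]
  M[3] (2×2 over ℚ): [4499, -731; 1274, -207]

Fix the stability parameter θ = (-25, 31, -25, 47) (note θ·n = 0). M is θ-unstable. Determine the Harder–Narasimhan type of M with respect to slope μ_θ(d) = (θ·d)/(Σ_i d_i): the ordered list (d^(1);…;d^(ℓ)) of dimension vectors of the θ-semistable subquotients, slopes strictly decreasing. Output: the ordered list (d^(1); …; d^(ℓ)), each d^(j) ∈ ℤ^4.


Via rank(M_{q-1}∘⋯∘M_p): M ≅ I[1,1]^2, I[1,4], I[3,4].
μ_θ-semistable layers: μ^(1)=47; μ^(2)=3; μ^(3)=-25

((0, 0, 0, 2); (0, 1, 1, 0); (3, 0, 1, 0))


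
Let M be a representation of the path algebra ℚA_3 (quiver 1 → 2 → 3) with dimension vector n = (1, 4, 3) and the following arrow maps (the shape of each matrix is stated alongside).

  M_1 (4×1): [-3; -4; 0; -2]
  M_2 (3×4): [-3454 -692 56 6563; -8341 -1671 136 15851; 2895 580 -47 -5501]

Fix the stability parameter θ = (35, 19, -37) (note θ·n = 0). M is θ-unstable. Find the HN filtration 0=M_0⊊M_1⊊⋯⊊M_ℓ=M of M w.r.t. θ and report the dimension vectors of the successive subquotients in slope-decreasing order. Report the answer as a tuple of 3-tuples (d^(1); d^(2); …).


Via rank(M_{q-1}∘⋯∘M_p): M ≅ I[1,3], I[2,2], I[2,3]^2.
μ_θ-semistable layers: μ^(1)=19; μ^(2)=17/3; μ^(3)=-9

((0, 1, 0); (1, 1, 1); (0, 2, 2))


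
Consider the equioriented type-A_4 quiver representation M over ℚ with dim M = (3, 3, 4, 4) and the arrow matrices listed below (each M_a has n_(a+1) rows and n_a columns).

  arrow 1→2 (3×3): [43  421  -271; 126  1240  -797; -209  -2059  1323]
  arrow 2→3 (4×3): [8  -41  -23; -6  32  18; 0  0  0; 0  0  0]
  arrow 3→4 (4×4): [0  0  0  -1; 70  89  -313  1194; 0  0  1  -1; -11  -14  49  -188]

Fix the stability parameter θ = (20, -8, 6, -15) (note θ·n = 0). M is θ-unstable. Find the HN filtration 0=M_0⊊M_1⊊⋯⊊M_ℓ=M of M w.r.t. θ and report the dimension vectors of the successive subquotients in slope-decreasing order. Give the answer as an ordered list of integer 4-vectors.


Via rank(M_{q-1}∘⋯∘M_p): M ≅ I[1,1], I[1,2], I[1,4], I[2,4], I[3,4]^2.
μ_θ-semistable layers: μ^(1)=20; μ^(2)=6; μ^(3)=3/4; μ^(4)=-9/2; μ^(5)=-8

((1, 0, 0, 0); (1, 1, 0, 0); (1, 1, 1, 1); (0, 0, 3, 3); (0, 1, 0, 0))


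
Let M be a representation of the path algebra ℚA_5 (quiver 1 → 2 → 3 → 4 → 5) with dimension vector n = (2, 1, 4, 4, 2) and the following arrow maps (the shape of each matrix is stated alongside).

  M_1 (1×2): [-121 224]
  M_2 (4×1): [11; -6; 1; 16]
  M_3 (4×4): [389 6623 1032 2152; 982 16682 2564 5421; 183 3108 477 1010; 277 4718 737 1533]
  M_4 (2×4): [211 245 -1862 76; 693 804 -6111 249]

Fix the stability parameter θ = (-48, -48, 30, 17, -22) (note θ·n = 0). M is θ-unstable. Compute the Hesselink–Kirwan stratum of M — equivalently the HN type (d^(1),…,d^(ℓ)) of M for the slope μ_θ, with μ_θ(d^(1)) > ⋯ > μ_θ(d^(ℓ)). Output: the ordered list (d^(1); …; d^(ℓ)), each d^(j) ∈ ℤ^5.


Interval decomposition of M: I[1,1], I[1,5], I[3,3], I[3,4]^2, I[4,5].
HN type (ℓ=5): μ^(1)=30; μ^(2)=47/2; μ^(3)=25/3; μ^(4)=-5/2; μ^(5)=-48

((0, 0, 1, 0, 0); (0, 0, 2, 2, 0); (0, 0, 1, 1, 1); (0, 0, 0, 1, 1); (2, 1, 0, 0, 0))


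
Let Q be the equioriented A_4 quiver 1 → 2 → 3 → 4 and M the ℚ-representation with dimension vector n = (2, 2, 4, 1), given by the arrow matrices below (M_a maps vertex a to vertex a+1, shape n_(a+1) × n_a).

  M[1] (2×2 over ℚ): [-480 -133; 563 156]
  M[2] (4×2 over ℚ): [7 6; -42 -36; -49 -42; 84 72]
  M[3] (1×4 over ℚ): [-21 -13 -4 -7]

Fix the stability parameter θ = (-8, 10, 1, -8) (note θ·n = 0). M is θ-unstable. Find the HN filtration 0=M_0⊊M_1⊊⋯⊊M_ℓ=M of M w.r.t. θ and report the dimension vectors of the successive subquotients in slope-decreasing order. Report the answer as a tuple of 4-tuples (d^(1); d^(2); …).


Via rank(M_{q-1}∘⋯∘M_p): M ≅ I[1,2], I[1,4], I[3,3]^3.
μ_θ-semistable layers: μ^(1)=10; μ^(2)=1; μ^(3)=-8

((0, 1, 0, 0); (0, 1, 4, 1); (2, 0, 0, 0))


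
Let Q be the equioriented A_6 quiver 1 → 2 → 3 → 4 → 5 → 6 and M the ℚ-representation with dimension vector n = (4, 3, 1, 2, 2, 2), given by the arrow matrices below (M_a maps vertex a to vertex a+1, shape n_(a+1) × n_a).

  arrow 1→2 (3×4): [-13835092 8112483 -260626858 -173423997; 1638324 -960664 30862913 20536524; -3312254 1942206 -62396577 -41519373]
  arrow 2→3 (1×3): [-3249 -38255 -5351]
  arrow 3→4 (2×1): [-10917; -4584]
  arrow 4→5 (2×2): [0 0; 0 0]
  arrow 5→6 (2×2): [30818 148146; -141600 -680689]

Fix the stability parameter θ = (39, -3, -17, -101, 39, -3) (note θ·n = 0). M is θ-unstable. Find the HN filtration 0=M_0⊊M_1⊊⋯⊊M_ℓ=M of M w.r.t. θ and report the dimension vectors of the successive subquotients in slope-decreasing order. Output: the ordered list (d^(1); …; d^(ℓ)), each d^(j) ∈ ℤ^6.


Barcode: M ≅ I[1,1], I[1,2]^2, I[1,4], I[4,4], I[5,6]^2. HN layers by μ_θ (4 steps, strictly decreasing):
  μ^(1)=39; μ^(2)=18; μ^(3)=-41/2; μ^(4)=-101

((1, 0, 0, 0, 0, 0); (2, 2, 0, 0, 2, 2); (1, 1, 1, 1, 0, 0); (0, 0, 0, 1, 0, 0))


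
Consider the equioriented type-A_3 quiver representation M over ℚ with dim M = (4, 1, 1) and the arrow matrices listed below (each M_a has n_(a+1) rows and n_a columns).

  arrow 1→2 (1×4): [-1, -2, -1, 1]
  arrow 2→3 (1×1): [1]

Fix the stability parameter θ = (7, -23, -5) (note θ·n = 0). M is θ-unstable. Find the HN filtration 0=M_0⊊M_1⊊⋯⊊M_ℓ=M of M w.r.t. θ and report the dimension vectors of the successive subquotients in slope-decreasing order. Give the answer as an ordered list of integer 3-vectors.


Via rank(M_{q-1}∘⋯∘M_p): M ≅ I[1,1]^3, I[1,3].
μ_θ-semistable layers: μ^(1)=7; μ^(2)=-5; μ^(3)=-8

((3, 0, 0); (0, 0, 1); (1, 1, 0))


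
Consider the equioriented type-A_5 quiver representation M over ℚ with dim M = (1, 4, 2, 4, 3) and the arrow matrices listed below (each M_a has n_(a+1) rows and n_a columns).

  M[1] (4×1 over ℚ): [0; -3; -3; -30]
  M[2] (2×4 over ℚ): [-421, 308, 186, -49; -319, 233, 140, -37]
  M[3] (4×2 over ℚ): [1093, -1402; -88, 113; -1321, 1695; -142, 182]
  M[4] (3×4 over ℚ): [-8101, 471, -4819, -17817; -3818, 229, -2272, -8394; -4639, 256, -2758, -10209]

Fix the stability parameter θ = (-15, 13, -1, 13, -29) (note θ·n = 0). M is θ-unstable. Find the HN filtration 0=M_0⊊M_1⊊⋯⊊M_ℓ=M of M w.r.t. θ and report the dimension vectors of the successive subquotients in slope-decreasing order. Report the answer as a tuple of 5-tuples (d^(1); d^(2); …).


Interval decomposition of M: I[1,5], I[2,2]^2, I[2,5], I[4,4], I[4,5].
HN type (ℓ=4): μ^(1)=13; μ^(2)=-1; μ^(3)=-8; μ^(4)=-15

((0, 2, 0, 1, 0); (0, 2, 2, 2, 2); (0, 0, 0, 1, 1); (1, 0, 0, 0, 0))


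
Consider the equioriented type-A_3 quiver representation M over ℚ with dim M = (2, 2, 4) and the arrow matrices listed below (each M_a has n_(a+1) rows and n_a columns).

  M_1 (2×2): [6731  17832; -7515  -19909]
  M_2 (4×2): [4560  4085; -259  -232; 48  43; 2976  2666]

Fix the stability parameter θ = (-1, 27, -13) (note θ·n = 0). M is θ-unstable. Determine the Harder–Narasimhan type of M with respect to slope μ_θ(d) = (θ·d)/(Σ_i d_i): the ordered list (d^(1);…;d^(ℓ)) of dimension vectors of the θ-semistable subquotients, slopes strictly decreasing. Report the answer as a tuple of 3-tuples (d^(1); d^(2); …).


Barcode: M ≅ I[1,3]^2, I[3,3]^2. HN layers by μ_θ (3 steps, strictly decreasing):
  μ^(1)=7; μ^(2)=-1; μ^(3)=-13

((0, 2, 2); (2, 0, 0); (0, 0, 2))


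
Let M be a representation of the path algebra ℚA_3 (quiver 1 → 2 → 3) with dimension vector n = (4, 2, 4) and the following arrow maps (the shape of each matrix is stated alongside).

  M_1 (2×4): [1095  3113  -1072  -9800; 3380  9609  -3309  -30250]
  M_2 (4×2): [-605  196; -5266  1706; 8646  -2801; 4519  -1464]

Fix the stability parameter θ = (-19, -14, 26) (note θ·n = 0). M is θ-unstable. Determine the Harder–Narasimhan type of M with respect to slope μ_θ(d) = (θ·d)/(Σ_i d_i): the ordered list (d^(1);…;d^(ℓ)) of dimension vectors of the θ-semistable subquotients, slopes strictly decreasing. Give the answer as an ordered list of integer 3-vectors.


Via rank(M_{q-1}∘⋯∘M_p): M ≅ I[1,1]^2, I[1,3]^2, I[3,3]^2.
μ_θ-semistable layers: μ^(1)=26; μ^(2)=-14; μ^(3)=-19

((0, 0, 4); (0, 2, 0); (4, 0, 0))


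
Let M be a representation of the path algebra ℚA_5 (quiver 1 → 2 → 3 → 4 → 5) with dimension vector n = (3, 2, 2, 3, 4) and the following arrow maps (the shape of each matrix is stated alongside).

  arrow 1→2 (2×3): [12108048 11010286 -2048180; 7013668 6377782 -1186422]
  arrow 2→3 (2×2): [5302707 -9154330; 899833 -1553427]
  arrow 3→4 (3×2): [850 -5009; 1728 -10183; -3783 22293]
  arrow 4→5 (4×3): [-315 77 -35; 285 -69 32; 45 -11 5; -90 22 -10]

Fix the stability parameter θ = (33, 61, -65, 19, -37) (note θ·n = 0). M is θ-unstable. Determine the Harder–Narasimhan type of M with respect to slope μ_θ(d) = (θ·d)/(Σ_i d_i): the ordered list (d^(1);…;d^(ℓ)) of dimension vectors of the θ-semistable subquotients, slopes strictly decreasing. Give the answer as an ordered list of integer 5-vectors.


Barcode: M ≅ I[1,1], I[1,4], I[1,5], I[4,5], I[5,5]^2. HN layers by μ_θ (6 steps, strictly decreasing):
  μ^(1)=33; μ^(2)=19; μ^(3)=29/3; μ^(4)=11/5; μ^(5)=-9; μ^(6)=-37

((1, 0, 0, 0, 0); (0, 0, 0, 1, 0); (1, 1, 1, 0, 0); (1, 1, 1, 1, 1); (0, 0, 0, 1, 1); (0, 0, 0, 0, 2))


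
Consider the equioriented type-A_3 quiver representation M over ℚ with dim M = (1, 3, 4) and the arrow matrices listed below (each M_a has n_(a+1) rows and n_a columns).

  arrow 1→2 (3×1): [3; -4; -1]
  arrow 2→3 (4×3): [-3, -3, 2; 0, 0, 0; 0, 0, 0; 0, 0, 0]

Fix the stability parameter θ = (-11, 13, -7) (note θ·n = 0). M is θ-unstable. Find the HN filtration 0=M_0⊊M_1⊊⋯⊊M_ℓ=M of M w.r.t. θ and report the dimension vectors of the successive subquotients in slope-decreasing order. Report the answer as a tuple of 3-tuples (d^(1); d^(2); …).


Barcode: M ≅ I[1,3], I[2,2]^2, I[3,3]^3. HN layers by μ_θ (4 steps, strictly decreasing):
  μ^(1)=13; μ^(2)=3; μ^(3)=-7; μ^(4)=-11

((0, 2, 0); (0, 1, 1); (0, 0, 3); (1, 0, 0))


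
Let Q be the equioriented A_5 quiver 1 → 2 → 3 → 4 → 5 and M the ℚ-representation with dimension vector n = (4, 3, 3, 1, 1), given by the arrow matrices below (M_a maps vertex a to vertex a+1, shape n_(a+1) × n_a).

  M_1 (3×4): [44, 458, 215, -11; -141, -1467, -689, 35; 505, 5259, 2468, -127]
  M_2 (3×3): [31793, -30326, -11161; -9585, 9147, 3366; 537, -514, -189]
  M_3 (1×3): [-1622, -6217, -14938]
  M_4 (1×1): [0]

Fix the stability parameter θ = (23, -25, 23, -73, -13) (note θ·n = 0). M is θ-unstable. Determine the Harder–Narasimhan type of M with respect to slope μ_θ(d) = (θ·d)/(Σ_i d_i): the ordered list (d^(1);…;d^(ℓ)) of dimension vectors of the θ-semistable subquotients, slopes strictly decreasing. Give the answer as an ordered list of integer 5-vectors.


Interval decomposition of M: I[1,1], I[1,2], I[1,3], I[1,4], I[3,3], I[5,5].
HN type (ℓ=3): μ^(1)=23; μ^(2)=-1; μ^(3)=-13

((1, 0, 2, 0, 0); (2, 2, 0, 0, 0); (1, 1, 1, 1, 1))


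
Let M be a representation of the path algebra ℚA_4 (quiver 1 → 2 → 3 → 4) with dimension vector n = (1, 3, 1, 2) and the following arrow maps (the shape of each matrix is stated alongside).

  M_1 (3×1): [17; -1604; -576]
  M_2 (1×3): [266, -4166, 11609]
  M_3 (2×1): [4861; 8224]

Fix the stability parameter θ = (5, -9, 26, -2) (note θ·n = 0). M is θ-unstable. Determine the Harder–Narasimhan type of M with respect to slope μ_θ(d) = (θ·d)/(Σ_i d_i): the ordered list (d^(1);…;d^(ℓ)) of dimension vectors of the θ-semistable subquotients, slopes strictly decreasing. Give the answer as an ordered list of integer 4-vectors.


Via rank(M_{q-1}∘⋯∘M_p): M ≅ I[1,4], I[2,2]^2, I[4,4].
μ_θ-semistable layers: μ^(1)=12; μ^(2)=-2; μ^(3)=-9

((0, 0, 1, 1); (1, 1, 0, 1); (0, 2, 0, 0))


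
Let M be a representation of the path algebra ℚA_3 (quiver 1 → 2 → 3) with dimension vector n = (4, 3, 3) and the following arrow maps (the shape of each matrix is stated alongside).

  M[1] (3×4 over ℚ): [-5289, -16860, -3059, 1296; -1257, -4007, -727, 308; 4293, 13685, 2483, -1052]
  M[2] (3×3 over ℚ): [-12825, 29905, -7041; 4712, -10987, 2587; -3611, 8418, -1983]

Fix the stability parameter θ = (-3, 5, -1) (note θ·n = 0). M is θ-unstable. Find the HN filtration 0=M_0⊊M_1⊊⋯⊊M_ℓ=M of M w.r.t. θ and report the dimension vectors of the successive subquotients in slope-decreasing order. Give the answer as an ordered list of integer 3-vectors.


Via rank(M_{q-1}∘⋯∘M_p): M ≅ I[1,1]^2, I[1,3]^2, I[2,3].
μ_θ-semistable layers: μ^(1)=2; μ^(2)=-3

((0, 3, 3); (4, 0, 0))


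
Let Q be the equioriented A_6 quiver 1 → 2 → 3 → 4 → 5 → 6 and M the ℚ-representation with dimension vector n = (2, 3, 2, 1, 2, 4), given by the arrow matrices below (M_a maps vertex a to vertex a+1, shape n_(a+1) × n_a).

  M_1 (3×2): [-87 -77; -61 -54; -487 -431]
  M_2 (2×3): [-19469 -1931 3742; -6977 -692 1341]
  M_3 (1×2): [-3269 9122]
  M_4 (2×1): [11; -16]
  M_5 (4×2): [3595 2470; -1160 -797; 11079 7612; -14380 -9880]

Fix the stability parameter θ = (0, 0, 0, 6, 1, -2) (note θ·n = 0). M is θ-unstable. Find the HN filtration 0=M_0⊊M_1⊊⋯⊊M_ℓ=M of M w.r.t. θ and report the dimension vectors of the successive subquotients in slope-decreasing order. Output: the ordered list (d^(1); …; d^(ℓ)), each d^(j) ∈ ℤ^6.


Barcode: M ≅ I[1,2], I[1,6], I[2,3], I[5,6], I[6,6]^2. HN layers by μ_θ (4 steps, strictly decreasing):
  μ^(1)=5/3; μ^(2)=0; μ^(3)=-1/2; μ^(4)=-2

((0, 0, 0, 1, 1, 1); (2, 3, 2, 0, 0, 0); (0, 0, 0, 0, 1, 1); (0, 0, 0, 0, 0, 2))


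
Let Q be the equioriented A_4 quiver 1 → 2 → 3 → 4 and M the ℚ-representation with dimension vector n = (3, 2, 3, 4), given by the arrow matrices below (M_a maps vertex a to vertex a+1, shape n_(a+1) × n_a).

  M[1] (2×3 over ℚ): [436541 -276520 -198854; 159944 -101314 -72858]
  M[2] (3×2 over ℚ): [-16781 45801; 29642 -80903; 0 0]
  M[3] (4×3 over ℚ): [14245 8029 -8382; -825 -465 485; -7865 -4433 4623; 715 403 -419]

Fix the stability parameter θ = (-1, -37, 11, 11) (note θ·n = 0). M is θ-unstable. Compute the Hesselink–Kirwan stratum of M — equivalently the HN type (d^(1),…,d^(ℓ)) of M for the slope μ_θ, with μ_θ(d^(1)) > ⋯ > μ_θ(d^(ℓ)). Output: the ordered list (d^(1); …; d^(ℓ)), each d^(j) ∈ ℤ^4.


Interval decomposition of M: I[1,1], I[1,3], I[1,4], I[3,4], I[4,4]^2.
HN type (ℓ=3): μ^(1)=11; μ^(2)=-1; μ^(3)=-19

((0, 0, 3, 4); (1, 0, 0, 0); (2, 2, 0, 0))


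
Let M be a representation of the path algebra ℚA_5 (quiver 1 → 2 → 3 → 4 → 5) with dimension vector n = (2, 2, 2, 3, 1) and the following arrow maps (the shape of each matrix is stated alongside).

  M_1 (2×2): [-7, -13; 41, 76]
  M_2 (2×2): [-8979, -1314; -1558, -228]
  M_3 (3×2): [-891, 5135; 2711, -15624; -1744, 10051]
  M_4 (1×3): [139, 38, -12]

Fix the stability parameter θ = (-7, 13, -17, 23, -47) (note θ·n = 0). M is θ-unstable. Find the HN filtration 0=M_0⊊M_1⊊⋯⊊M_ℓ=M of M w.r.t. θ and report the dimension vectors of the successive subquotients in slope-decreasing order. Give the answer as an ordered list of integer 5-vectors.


Via rank(M_{q-1}∘⋯∘M_p): M ≅ I[1,2], I[1,5], I[3,4], I[4,4].
μ_θ-semistable layers: μ^(1)=23; μ^(2)=13; μ^(3)=-7; μ^(4)=-17

((0, 0, 0, 2, 0); (0, 1, 0, 0, 0); (2, 1, 1, 1, 1); (0, 0, 1, 0, 0))


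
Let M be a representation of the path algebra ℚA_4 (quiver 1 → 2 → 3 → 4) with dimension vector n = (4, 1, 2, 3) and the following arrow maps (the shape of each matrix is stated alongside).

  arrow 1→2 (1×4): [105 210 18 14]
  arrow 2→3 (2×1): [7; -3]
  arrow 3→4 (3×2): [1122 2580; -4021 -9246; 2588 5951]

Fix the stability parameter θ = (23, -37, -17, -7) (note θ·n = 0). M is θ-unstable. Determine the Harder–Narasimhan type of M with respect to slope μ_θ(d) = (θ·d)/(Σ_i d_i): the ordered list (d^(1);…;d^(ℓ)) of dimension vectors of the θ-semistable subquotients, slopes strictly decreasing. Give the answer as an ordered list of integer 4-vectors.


Barcode: M ≅ I[1,1]^3, I[1,4], I[3,4], I[4,4]. HN layers by μ_θ (4 steps, strictly decreasing):
  μ^(1)=23; μ^(2)=-7; μ^(3)=-31/3; μ^(4)=-17

((3, 0, 0, 0); (0, 0, 0, 3); (1, 1, 1, 0); (0, 0, 1, 0))


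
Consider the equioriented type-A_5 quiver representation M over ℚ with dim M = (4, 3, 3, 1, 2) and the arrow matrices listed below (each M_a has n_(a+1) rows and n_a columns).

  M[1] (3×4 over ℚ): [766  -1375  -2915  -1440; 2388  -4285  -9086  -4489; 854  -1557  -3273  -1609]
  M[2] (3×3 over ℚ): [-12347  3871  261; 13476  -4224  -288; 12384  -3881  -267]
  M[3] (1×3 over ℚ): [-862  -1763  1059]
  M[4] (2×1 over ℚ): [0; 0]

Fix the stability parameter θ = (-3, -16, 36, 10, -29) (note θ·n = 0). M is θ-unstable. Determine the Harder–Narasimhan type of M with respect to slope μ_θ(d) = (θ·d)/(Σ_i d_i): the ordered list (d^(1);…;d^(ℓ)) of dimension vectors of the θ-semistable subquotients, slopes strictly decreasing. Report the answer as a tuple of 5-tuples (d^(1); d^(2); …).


Barcode: M ≅ I[1,1], I[1,2], I[1,3], I[1,4], I[3,3], I[5,5]^2. HN layers by μ_θ (5 steps, strictly decreasing):
  μ^(1)=36; μ^(2)=23; μ^(3)=-3; μ^(4)=-19/2; μ^(5)=-29

((0, 0, 2, 0, 0); (0, 0, 1, 1, 0); (1, 0, 0, 0, 0); (3, 3, 0, 0, 0); (0, 0, 0, 0, 2))


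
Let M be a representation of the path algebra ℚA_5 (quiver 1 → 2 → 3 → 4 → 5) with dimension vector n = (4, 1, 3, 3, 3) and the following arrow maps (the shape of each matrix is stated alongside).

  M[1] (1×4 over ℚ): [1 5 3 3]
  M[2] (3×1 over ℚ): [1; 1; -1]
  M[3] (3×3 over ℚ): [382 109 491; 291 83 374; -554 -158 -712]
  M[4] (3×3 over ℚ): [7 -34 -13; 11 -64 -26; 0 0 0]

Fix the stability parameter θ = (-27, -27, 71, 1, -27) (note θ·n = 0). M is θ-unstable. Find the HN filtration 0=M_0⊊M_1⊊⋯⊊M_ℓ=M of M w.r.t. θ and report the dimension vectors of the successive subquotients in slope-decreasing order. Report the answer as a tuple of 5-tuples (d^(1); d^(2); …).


Barcode: M ≅ I[1,1]^3, I[1,3], I[3,4], I[3,5], I[4,5], I[5,5]. HN layers by μ_θ (5 steps, strictly decreasing):
  μ^(1)=71; μ^(2)=36; μ^(3)=15; μ^(4)=-13; μ^(5)=-27

((0, 0, 1, 0, 0); (0, 0, 1, 1, 0); (0, 0, 1, 1, 1); (0, 0, 0, 1, 1); (4, 1, 0, 0, 1))
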